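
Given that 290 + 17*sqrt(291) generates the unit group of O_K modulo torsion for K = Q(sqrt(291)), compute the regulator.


epsilon = 290 + 17*sqrt(291)
= 579.9983
R = ln(579.9983)
= 6.3630

6.3630


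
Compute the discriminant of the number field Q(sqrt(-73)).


For K = Q(sqrt(d)) with d squarefree: disc(K) = d if d = 1 mod 4, and disc(K) = 4d if d = 2 or 3 mod 4.
Here d = -73, and d mod 4 = 3.
d = 3 mod 4, not 1 (O_K = Z[sqrt(d)]), so disc(K) = 4d = 4 * (-73) = -292

-292


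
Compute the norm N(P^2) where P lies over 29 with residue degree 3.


N(P^a) = p^(a*f)
= 29^(2*3)
= 29^6
= 594823321

594823321


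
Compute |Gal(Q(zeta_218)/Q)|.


|Gal(Q(zeta_218)/Q)| = phi(218)
= 108

108


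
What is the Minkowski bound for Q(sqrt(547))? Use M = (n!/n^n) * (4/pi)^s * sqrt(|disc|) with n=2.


d = 547, d mod 4 = 3, so disc(K) = 4d = 2188; |disc(K)| = 2188
Real quadratic field, so n = 2, s = r2 = 0, r1 = 2
M = (n!/n^n) * (4/pi)^s * sqrt(|disc(K)|) = (2!/2^2) * (4/pi)^0 * sqrt(2188)
= 0.5 * 1.000000 * 46.776062
= 23.3880

23.3880


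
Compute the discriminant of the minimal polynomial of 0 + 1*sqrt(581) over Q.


The element 0 + 1*sqrt(581) has minimal polynomial:
x^2 + 0*x - 581
Discriminant = (0)^2 - 4*(-581)
= 0 + 2324
= 2324

2324


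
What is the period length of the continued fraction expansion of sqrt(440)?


Run the CF algorithm for sqrt(440).
a_0 = floor(sqrt(440)) = 20; set m_0=0, q_0=1.
Recurrence: m' = q*a - m,  q' = (d - m'^2)/q,  a' = floor((a_0 + m')/q').
  step 1: m=20, q=40, a=1
  step 2: m=20, q=1, a=40
a_2 = 2*a_0 = 40, so the period closes here.
sqrt(440) = [20; 1, 40]
Period length = 2

2


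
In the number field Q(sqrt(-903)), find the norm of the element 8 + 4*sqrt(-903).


N(a + b*sqrt(d)) = a^2 - d*b^2
= (8)^2 - (-903)*(4)^2
= 64 + 14448
= 14512

14512


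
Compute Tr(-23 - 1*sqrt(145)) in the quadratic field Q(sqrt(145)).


Tr(a + b*sqrt(d)) = (a + b*sqrt(d)) + (a - b*sqrt(d)) = 2a
= 2 * (-23)
= -46

-46


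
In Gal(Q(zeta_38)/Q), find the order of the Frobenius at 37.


The Frobenius at p in Gal(Q(zeta_n)/Q) = (Z/nZ)* is the class of p, so its order is ord_38(37), the smallest k >= 1 with 37^k = 1 mod 38.
n = 38 = 2 * 19, phi(38) = 18; the order divides phi(n).
Divisors of 18: 1, 2, 3, 6, 9, 18
Repeated squaring mod 38: 37^1 = 37, 37^2 = 1, 37^4 = 1, 37^8 = 1, 37^16 = 1
Test divisors in increasing order:
  k=1: 37^1 = 37 mod 38
  k=2: 37^2 = 1 mod 38  <- first divisor giving 1
Order = 2

2


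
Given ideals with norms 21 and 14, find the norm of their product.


N(IJ) = N(I) * N(J)
= 21 * 14
= 294

294


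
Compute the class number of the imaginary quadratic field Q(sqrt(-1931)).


K = Q(sqrt(-1931)). d mod 4 = 1, so D = disc(K) = d = -1931
h(K) equals the number of primitive reduced positive-definite forms (a, b, c) = a*x^2 + b*x*y + c*y^2 with b^2 - 4ac = D,
where reduced means |b| <= a <= c, with b >= 0 whenever |b| = a or a = c, and primitive means gcd(a, b, c) = 1.
Reduced forces 3a^2 <= |D| = 1931, so 1 <= a <= 25; b must have the parity of D, and c = (b^2 - D)/(4a) must be an integer >= a.
Enumerate a = 1..25, b in [-a, a]:
  a=1: (1, 1, 483)  [1]
  a=2: none
  a=3: (3, -1, 161), (3, 1, 161)  [2]
  a=4: none
  a=5: (5, -3, 97), (5, 3, 97)  [2]
  a=6: none
  a=7: (7, -1, 69), (7, 1, 69)  [2]
  a=8: none
  a=9: (9, -7, 55), (9, 7, 55)  [2]
  a=10: none
  a=11: (11, -7, 45), (11, 7, 45)  [2]
  a=12..14: none
  a=15: (15, -13, 35), (15, -7, 33), (15, 7, 33), (15, 13, 35)  [4]
  a=16..18: none
  a=19: (19, -11, 27), (19, 11, 27)  [2]
  a=20: none
  a=21: (21, -13, 25), (21, -1, 23), (21, 1, 23), (21, 13, 25)  [4]
  a=22..25: none
Total reduced forms: 1 + 2 + 2 + 2 + 2 + 2 + 4 + 2 + 4 = 21
h = 21

21


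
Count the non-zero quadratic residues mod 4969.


For prime p, the number of non-zero quadratic residues is (p-1)/2.
= (4969-1)/2
= 2484

2484


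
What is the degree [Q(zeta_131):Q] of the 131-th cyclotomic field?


The degree equals Euler's totient phi(131).
131 = 131
phi(131) = 130

130


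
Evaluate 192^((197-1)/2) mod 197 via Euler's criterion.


p = 197 is prime and the exponent is (p-1)/2 = 98, so by Euler's criterion 192^98 = (192/197) = +1 or -1 mod 197.
Compute by square-and-multiply:
  98 = 64 + 32 + 2 (binary 1100010)
  Repeated squaring mod 197: 192^1 = 192, 192^2 = 25, 192^4 = 34, 192^8 = 171, 192^16 = 85, 192^32 = 133, 192^64 = 156
  192^98 = 192^64 * 192^32 * 192^2 = 156 * 133 * 25 mod 197
    156 * 133 = 20748 = 63 mod 197
    63 * 25 = 1575 = 196 mod 197
  192^98 = 196 mod 197
Result 196 = p - 1 = -1 mod 197: 192 is a quadratic non-residue mod 197. As a residue in [0, p-1] the value is 196.
192^98 mod 197 = 196

196


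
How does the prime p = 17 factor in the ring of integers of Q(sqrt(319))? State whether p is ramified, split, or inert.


K = Q(sqrt(319)). Since d mod 4 = 3, disc(K) = 1276.
Check p | disc: 1276 mod 17 = 1.
p does not divide disc. Compute Legendre symbol (d/p):
13^((17-1)/2) mod 17 = 1
(d/p) = 1, so p splits: (p) = P*P' with e=1, f=1, g=2.
Therefore p is split.

split


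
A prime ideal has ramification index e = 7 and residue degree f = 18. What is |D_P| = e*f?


|D_P| = e * f
= 7 * 18
= 126

126


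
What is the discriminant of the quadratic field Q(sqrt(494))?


For K = Q(sqrt(d)) with d squarefree: disc(K) = d if d = 1 mod 4, and disc(K) = 4d if d = 2 or 3 mod 4.
Here d = 494, and d mod 4 = 2.
d = 2 mod 4, not 1 (O_K = Z[sqrt(d)]), so disc(K) = 4d = 4 * (494) = 1976

1976


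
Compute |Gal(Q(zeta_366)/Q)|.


|Gal(Q(zeta_366)/Q)| = phi(366)
= 120

120


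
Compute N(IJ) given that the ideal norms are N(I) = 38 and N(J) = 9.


N(IJ) = N(I) * N(J)
= 38 * 9
= 342

342


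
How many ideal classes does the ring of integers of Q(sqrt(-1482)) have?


K = Q(sqrt(-1482)). d mod 4 = 2, so D = disc(K) = 4d = -5928
h(K) equals the number of primitive reduced positive-definite forms (a, b, c) = a*x^2 + b*x*y + c*y^2 with b^2 - 4ac = D,
where reduced means |b| <= a <= c, with b >= 0 whenever |b| = a or a = c, and primitive means gcd(a, b, c) = 1.
Reduced forces 3a^2 <= |D| = 5928, so 1 <= a <= 44; b must have the parity of D, and c = (b^2 - D)/(4a) must be an integer >= a.
Enumerate a = 1..44, b in [-a, a]:
  a=1: (1, 0, 1482)  [1]
  a=2: (2, 0, 741)  [1]
  a=3: (3, 0, 494)  [1]
  a=4..5: none
  a=6: (6, 0, 247)  [1]
  a=7: (7, -6, 213), (7, 6, 213)  [2]
  a=8..10: none
  a=11: (11, -10, 137), (11, 10, 137)  [2]
  a=12: none
  a=13: (13, 0, 114)  [1]
  a=14: (14, -8, 107), (14, 8, 107)  [2]
  a=15..18: none
  a=19: (19, 0, 78)  [1]
  a=20: none
  a=21: (21, -6, 71), (21, 6, 71)  [2]
  a=22: (22, -12, 69), (22, 12, 69)  [2]
  a=23: (23, -12, 66), (23, 12, 66)  [2]
  a=24..25: none
  a=26: (26, 0, 57)  [1]
  a=27..32: none
  a=33: (33, -12, 46), (33, 12, 46)  [2]
  a=34..37: none
  a=38: (38, 0, 39)  [1]
  a=39..41: none
  a=42: (42, -36, 43), (42, 36, 43)  [2]
  a=43..44: none
Total reduced forms: 1 + 1 + 1 + 1 + 2 + 2 + 1 + 2 + 1 + 2 + 2 + 2 + 1 + 2 + 1 + 2 = 24
h = 24

24


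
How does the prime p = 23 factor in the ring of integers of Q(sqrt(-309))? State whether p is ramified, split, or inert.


K = Q(sqrt(-309)). Since d mod 4 = 3, disc(K) = -1236.
Check p | disc: -1236 mod 23 = 6.
p does not divide disc. Compute Legendre symbol (d/p):
13^((23-1)/2) mod 23 = 1
(d/p) = 1, so p splits: (p) = P*P' with e=1, f=1, g=2.
Therefore p is split.

split


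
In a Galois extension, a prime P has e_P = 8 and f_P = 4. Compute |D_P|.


|D_P| = e * f
= 8 * 4
= 32

32


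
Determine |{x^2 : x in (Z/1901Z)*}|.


For prime p, the number of non-zero quadratic residues is (p-1)/2.
= (1901-1)/2
= 950

950


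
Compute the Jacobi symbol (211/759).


Compute (211/759) via quadratic reciprocity:
  reciprocity: (211/759) -> -(759/211)
  reduce: (126/211)
  pull out 2: (2/211) = -1  (since 211 mod 8 = 3)
  reciprocity: (63/211) -> -(211/63)
  reduce: (22/63)
  pull out 2: (2/63) = +1  (since 63 mod 8 = 7)
  reciprocity: (11/63) -> -(63/11)
  reduce: (8/11)
  pull out 2: (2/11) = -1  (since 11 mod 8 = 3)
  pull out 2: (2/11) = -1  (since 11 mod 8 = 3)
  pull out 2: (2/11) = -1  (since 11 mod 8 = 3)
  (1/11) = 1
Product of signs = -1

-1


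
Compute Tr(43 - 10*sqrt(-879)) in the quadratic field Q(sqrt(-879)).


Tr(a + b*sqrt(d)) = (a + b*sqrt(d)) + (a - b*sqrt(d)) = 2a
= 2 * (43)
= 86

86


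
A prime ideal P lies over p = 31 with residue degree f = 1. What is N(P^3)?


N(P^a) = p^(a*f)
= 31^(3*1)
= 31^3
= 29791

29791


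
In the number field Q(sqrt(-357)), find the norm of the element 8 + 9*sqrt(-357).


N(a + b*sqrt(d)) = a^2 - d*b^2
= (8)^2 - (-357)*(9)^2
= 64 + 28917
= 28981

28981


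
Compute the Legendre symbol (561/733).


p = 733 is prime, so compute (561/733) with the reciprocity algorithm (Jacobi-symbol steps: pull out 2s via (2/n), flip via reciprocity, reduce):
  reciprocity: (561/733) -> +(733/561)
  reduce: (172/561)
  pull out 2: (2/561) = +1  (since 561 mod 8 = 1)
  pull out 2: (2/561) = +1  (since 561 mod 8 = 1)
  reciprocity: (43/561) -> +(561/43)
  reduce: (2/43)
  pull out 2: (2/43) = -1  (since 43 mod 8 = 3)
  (1/43) = 1
Product of signs = -1
(561/733) = -1

-1


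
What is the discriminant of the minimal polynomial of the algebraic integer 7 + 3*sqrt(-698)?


The element 7 + 3*sqrt(-698) has minimal polynomial:
x^2 - 14*x + 6331
Discriminant = (-14)^2 - 4*(6331)
= 196 - 25324
= -25128

-25128


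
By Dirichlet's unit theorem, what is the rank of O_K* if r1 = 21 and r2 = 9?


By Dirichlet's unit theorem:
rank = r1 + r2 - 1
= 21 + 9 - 1
= 29

29


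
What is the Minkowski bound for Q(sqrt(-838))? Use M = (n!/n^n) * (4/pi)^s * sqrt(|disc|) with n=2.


d = -838, d mod 4 = 2, so disc(K) = 4d = -3352; |disc(K)| = 3352
Imaginary quadratic field, so n = 2, s = r2 = 1, r1 = 0
M = (n!/n^n) * (4/pi)^s * sqrt(|disc(K)|) = (2!/2^2) * (4/pi)^1 * sqrt(3352)
= 0.5 * 1.273240 * 57.896459
= 36.8580

36.8580


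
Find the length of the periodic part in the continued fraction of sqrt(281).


Run the CF algorithm for sqrt(281).
a_0 = floor(sqrt(281)) = 16; set m_0=0, q_0=1.
Recurrence: m' = q*a - m,  q' = (d - m'^2)/q,  a' = floor((a_0 + m')/q').
  step 1: m=16, q=25, a=1
  step 2: m=9, q=8, a=3
  step 3: m=15, q=7, a=4
  step 4: m=13, q=16, a=1
  step 5: m=3, q=17, a=1
  step 6: m=14, q=5, a=6
  step 7: m=16, q=5, a=6
  step 8: m=14, q=17, a=1
  step 9: m=3, q=16, a=1
  step 10: m=13, q=7, a=4
  step 11: m=15, q=8, a=3
  step 12: m=9, q=25, a=1
  step 13: m=16, q=1, a=32
a_13 = 2*a_0 = 32, so the period closes here.
sqrt(281) = [16; 1, 3, 4, 1, 1, 6, 6, 1, 1, 4, 3, 1, 32]
Period length = 13

13


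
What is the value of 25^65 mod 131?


p = 131 is prime and the exponent is (p-1)/2 = 65, so by Euler's criterion 25^65 = (25/131) = +1 or -1 mod 131.
Compute by square-and-multiply:
  65 = 64 + 1 (binary 1000001)
  Repeated squaring mod 131: 25^1 = 25, 25^2 = 101, 25^4 = 114, 25^8 = 27, 25^16 = 74, 25^32 = 105, 25^64 = 21
  25^65 = 25^64 * 25^1 = 21 * 25 mod 131
    21 * 25 = 525 = 1 mod 131
  25^65 = 1 mod 131
Result 1: 25 is a quadratic residue mod 131.
25^65 mod 131 = 1

1


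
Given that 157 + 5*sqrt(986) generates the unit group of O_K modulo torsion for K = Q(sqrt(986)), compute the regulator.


epsilon = 157 + 5*sqrt(986)
= 314.0032
R = ln(314.0032)
= 5.7494

5.7494


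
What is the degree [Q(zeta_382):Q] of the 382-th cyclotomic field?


The degree equals Euler's totient phi(382).
382 = 2 * 191
phi(382) = 190

190


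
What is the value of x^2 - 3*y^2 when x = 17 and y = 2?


x^2 - d*y^2
= 17^2 - 3*2^2
= 289 - 12
= 277

277


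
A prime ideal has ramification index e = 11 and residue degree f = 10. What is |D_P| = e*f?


|D_P| = e * f
= 11 * 10
= 110

110


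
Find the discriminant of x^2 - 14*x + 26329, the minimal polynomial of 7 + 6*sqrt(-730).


The element 7 + 6*sqrt(-730) has minimal polynomial:
x^2 - 14*x + 26329
Discriminant = (-14)^2 - 4*(26329)
= 196 - 105316
= -105120

-105120


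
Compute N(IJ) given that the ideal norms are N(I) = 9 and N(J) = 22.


N(IJ) = N(I) * N(J)
= 9 * 22
= 198

198


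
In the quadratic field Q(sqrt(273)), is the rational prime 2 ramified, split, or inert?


K = Q(sqrt(273)). Since d mod 4 = 1, disc(K) = 273.
Check p | disc: 273 mod 2 = 1.
p=2 does not divide disc (d is 1 mod 4). 2 splits iff d = 1 mod 8.
d mod 8 = 1, so (d/2) = 1.
(d/p) = 1, so p splits: (p) = P*P' with e=1, f=1, g=2.
Therefore p is split.

split


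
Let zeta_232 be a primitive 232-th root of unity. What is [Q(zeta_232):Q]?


The degree equals Euler's totient phi(232).
232 = 2^3 * 29
phi(232) = 112

112


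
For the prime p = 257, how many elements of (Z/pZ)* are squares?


For prime p, the number of non-zero quadratic residues is (p-1)/2.
= (257-1)/2
= 128

128


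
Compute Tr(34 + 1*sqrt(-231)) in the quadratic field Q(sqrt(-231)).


Tr(a + b*sqrt(d)) = (a + b*sqrt(d)) + (a - b*sqrt(d)) = 2a
= 2 * (34)
= 68

68


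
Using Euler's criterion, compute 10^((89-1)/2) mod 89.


p = 89 is prime and the exponent is (p-1)/2 = 44, so by Euler's criterion 10^44 = (10/89) = +1 or -1 mod 89.
Compute by square-and-multiply:
  44 = 32 + 8 + 4 (binary 101100)
  Repeated squaring mod 89: 10^1 = 10, 10^2 = 11, 10^4 = 32, 10^8 = 45, 10^16 = 67, 10^32 = 39
  10^44 = 10^32 * 10^8 * 10^4 = 39 * 45 * 32 mod 89
    39 * 45 = 1755 = 64 mod 89
    64 * 32 = 2048 = 1 mod 89
  10^44 = 1 mod 89
Result 1: 10 is a quadratic residue mod 89.
10^44 mod 89 = 1

1


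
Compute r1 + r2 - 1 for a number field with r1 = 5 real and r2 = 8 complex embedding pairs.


By Dirichlet's unit theorem:
rank = r1 + r2 - 1
= 5 + 8 - 1
= 12

12


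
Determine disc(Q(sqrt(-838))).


For K = Q(sqrt(d)) with d squarefree: disc(K) = d if d = 1 mod 4, and disc(K) = 4d if d = 2 or 3 mod 4.
Here d = -838, and d mod 4 = 2.
d = 2 mod 4, not 1 (O_K = Z[sqrt(d)]), so disc(K) = 4d = 4 * (-838) = -3352

-3352


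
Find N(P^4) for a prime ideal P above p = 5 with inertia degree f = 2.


N(P^a) = p^(a*f)
= 5^(4*2)
= 5^8
= 390625

390625


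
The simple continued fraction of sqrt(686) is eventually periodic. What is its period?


Run the CF algorithm for sqrt(686).
a_0 = floor(sqrt(686)) = 26; set m_0=0, q_0=1.
Recurrence: m' = q*a - m,  q' = (d - m'^2)/q,  a' = floor((a_0 + m')/q').
  step 1: m=26, q=10, a=5
  step 2: m=24, q=11, a=4
  step 3: m=20, q=26, a=1
  step 4: m=6, q=25, a=1
  step 5: m=19, q=13, a=3
  step 6: m=20, q=22, a=2
  step 7: m=24, q=5, a=10
  step 8: m=26, q=2, a=26
  step 9: m=26, q=5, a=10
  step 10: m=24, q=22, a=2
  step 11: m=20, q=13, a=3
  step 12: m=19, q=25, a=1
  step 13: m=6, q=26, a=1
  step 14: m=20, q=11, a=4
  step 15: m=24, q=10, a=5
  step 16: m=26, q=1, a=52
a_16 = 2*a_0 = 52, so the period closes here.
sqrt(686) = [26; 5, 4, 1, 1, 3, 2, 10, 26, 10, 2, 3, 1, 1, 4, 5, 52]
Period length = 16

16


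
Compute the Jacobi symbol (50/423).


Compute (50/423) via quadratic reciprocity:
  pull out 2: (2/423) = +1  (since 423 mod 8 = 7)
  reciprocity: (25/423) -> +(423/25)
  reduce: (23/25)
  reciprocity: (23/25) -> +(25/23)
  reduce: (2/23)
  pull out 2: (2/23) = +1  (since 23 mod 8 = 7)
  (1/23) = 1
Product of signs = 1

1


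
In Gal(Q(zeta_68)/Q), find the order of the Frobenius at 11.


The Frobenius at p in Gal(Q(zeta_n)/Q) = (Z/nZ)* is the class of p, so its order is ord_68(11), the smallest k >= 1 with 11^k = 1 mod 68.
n = 68 = 2^2 * 17, phi(68) = 32; the order divides phi(n).
Divisors of 32: 1, 2, 4, 8, 16, 32
Repeated squaring mod 68: 11^1 = 11, 11^2 = 53, 11^4 = 21, 11^8 = 33, 11^16 = 1, 11^32 = 1
Test divisors in increasing order:
  k=1: 11^1 = 11 mod 68
  k=2: 11^2 = 53 mod 68
  k=4: 11^4 = 21 mod 68
  k=8: 11^8 = 33 mod 68
  k=16: 11^16 = 1 mod 68  <- first divisor giving 1
Order = 16

16


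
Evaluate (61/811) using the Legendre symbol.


p = 811 is prime, so compute (61/811) with the reciprocity algorithm (Jacobi-symbol steps: pull out 2s via (2/n), flip via reciprocity, reduce):
  reciprocity: (61/811) -> +(811/61)
  reduce: (18/61)
  pull out 2: (2/61) = -1  (since 61 mod 8 = 5)
  reciprocity: (9/61) -> +(61/9)
  reduce: (7/9)
  reciprocity: (7/9) -> +(9/7)
  reduce: (2/7)
  pull out 2: (2/7) = +1  (since 7 mod 8 = 7)
  (1/7) = 1
Product of signs = -1
(61/811) = -1

-1


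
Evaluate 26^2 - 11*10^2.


x^2 - d*y^2
= 26^2 - 11*10^2
= 676 - 1100
= -424

-424


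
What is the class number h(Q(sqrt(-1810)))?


K = Q(sqrt(-1810)). d mod 4 = 2, so D = disc(K) = 4d = -7240
h(K) equals the number of primitive reduced positive-definite forms (a, b, c) = a*x^2 + b*x*y + c*y^2 with b^2 - 4ac = D,
where reduced means |b| <= a <= c, with b >= 0 whenever |b| = a or a = c, and primitive means gcd(a, b, c) = 1.
Reduced forces 3a^2 <= |D| = 7240, so 1 <= a <= 49; b must have the parity of D, and c = (b^2 - D)/(4a) must be an integer >= a.
Enumerate a = 1..49, b in [-a, a]:
  a=1: (1, 0, 1810)  [1]
  a=2: (2, 0, 905)  [1]
  a=3..4: none
  a=5: (5, 0, 362)  [1]
  a=6..9: none
  a=10: (10, 0, 181)  [1]
  a=11: (11, -8, 166), (11, 8, 166)  [2]
  a=12: none
  a=13: (13, -12, 142), (13, 12, 142)  [2]
  a=14..16: none
  a=17: (17, -6, 107), (17, 6, 107)  [2]
  a=18..21: none
  a=22: (22, -8, 83), (22, 8, 83)  [2]
  a=23..25: none
  a=26: (26, -12, 71), (26, 12, 71)  [2]
  a=27..30: none
  a=31: (31, -18, 61), (31, 18, 61)  [2]
  a=32..33: none
  a=34: (34, -28, 59), (34, 28, 59)  [2]
  a=35..36: none
  a=37: (37, -30, 55), (37, 30, 55)  [2]
  a=38..49: none
Total reduced forms: 1 + 1 + 1 + 1 + 2 + 2 + 2 + 2 + 2 + 2 + 2 + 2 = 20
h = 20

20


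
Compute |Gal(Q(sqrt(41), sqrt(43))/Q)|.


The 2 square roots of distinct primes are multiplicatively independent over Q,
so [K:Q] = 2^2 and Gal(K/Q) is isomorphic to (Z/2Z)^2.
|Gal| = 2^2 = 4

4


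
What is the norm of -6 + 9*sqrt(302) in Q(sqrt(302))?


N(a + b*sqrt(d)) = a^2 - d*b^2
= (-6)^2 - (302)*(9)^2
= 36 - 24462
= -24426

-24426


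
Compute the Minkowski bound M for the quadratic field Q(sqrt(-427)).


d = -427, d mod 4 = 1, so disc(K) = d = -427; |disc(K)| = 427
Imaginary quadratic field, so n = 2, s = r2 = 1, r1 = 0
M = (n!/n^n) * (4/pi)^s * sqrt(|disc(K)|) = (2!/2^2) * (4/pi)^1 * sqrt(427)
= 0.5 * 1.273240 * 20.663978
= 13.1551

13.1551


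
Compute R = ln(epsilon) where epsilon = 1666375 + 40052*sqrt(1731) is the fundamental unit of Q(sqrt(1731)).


epsilon = 1666375 + 40052*sqrt(1731)
= 3.3327e+06
R = ln(3.3327e+06)
= 15.0193

15.0193


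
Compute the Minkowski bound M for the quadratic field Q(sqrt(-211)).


d = -211, d mod 4 = 1, so disc(K) = d = -211; |disc(K)| = 211
Imaginary quadratic field, so n = 2, s = r2 = 1, r1 = 0
M = (n!/n^n) * (4/pi)^s * sqrt(|disc(K)|) = (2!/2^2) * (4/pi)^1 * sqrt(211)
= 0.5 * 1.273240 * 14.525839
= 9.2474

9.2474


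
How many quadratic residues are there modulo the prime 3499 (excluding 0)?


For prime p, the number of non-zero quadratic residues is (p-1)/2.
= (3499-1)/2
= 1749

1749


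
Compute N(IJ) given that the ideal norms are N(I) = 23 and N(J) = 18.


N(IJ) = N(I) * N(J)
= 23 * 18
= 414

414


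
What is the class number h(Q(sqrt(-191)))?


K = Q(sqrt(-191)). d mod 4 = 1, so D = disc(K) = d = -191
h(K) equals the number of primitive reduced positive-definite forms (a, b, c) = a*x^2 + b*x*y + c*y^2 with b^2 - 4ac = D,
where reduced means |b| <= a <= c, with b >= 0 whenever |b| = a or a = c, and primitive means gcd(a, b, c) = 1.
Reduced forces 3a^2 <= |D| = 191, so 1 <= a <= 7; b must have the parity of D, and c = (b^2 - D)/(4a) must be an integer >= a.
Enumerate a = 1..7, b in [-a, a]:
  a=1: (1, 1, 48)  [1]
  a=2: (2, -1, 24), (2, 1, 24)  [2]
  a=3: (3, -1, 16), (3, 1, 16)  [2]
  a=4: (4, -1, 12), (4, 1, 12)  [2]
  a=5: (5, -3, 10), (5, 3, 10)  [2]
  a=6: (6, -5, 9), (6, -1, 8), (6, 1, 8), (6, 5, 9)  [4]
  a=7: none
Total reduced forms: 1 + 2 + 2 + 2 + 2 + 4 = 13
h = 13

13


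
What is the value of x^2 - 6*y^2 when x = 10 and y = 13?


x^2 - d*y^2
= 10^2 - 6*13^2
= 100 - 1014
= -914

-914


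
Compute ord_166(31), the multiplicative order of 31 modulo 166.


We want ord_166(31), the smallest k >= 1 with 31^k = 1 mod 166.
n = 166 = 2 * 83, phi(166) = 82; the order divides phi(n).
Divisors of 82: 1, 2, 41, 82
Repeated squaring mod 166: 31^1 = 31, 31^2 = 131, 31^4 = 63, 31^8 = 151, 31^16 = 59, 31^32 = 161, 31^64 = 25
Test divisors in increasing order:
  k=1: 31^1 = 31 mod 166
  k=2: 31^2 = 131 mod 166
  k=41: 31^41 = 161 * 151 * 31 = 1 mod 166  <- first divisor giving 1
Order = 41

41


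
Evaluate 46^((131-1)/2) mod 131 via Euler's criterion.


p = 131 is prime and the exponent is (p-1)/2 = 65, so by Euler's criterion 46^65 = (46/131) = +1 or -1 mod 131.
Compute by square-and-multiply:
  65 = 64 + 1 (binary 1000001)
  Repeated squaring mod 131: 46^1 = 46, 46^2 = 20, 46^4 = 7, 46^8 = 49, 46^16 = 43, 46^32 = 15, 46^64 = 94
  46^65 = 46^64 * 46^1 = 94 * 46 mod 131
    94 * 46 = 4324 = 1 mod 131
  46^65 = 1 mod 131
Result 1: 46 is a quadratic residue mod 131.
46^65 mod 131 = 1

1


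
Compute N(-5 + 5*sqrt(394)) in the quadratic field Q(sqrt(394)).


N(a + b*sqrt(d)) = a^2 - d*b^2
= (-5)^2 - (394)*(5)^2
= 25 - 9850
= -9825

-9825


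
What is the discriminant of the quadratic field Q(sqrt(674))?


For K = Q(sqrt(d)) with d squarefree: disc(K) = d if d = 1 mod 4, and disc(K) = 4d if d = 2 or 3 mod 4.
Here d = 674, and d mod 4 = 2.
d = 2 mod 4, not 1 (O_K = Z[sqrt(d)]), so disc(K) = 4d = 4 * (674) = 2696

2696


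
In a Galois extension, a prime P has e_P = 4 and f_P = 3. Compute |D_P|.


|D_P| = e * f
= 4 * 3
= 12

12


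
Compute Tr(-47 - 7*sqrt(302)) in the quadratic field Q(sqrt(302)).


Tr(a + b*sqrt(d)) = (a + b*sqrt(d)) + (a - b*sqrt(d)) = 2a
= 2 * (-47)
= -94

-94


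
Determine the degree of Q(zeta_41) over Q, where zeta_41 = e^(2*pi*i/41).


The degree equals Euler's totient phi(41).
41 = 41
phi(41) = 40

40


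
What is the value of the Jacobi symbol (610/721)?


Compute (610/721) via quadratic reciprocity:
  pull out 2: (2/721) = +1  (since 721 mod 8 = 1)
  reciprocity: (305/721) -> +(721/305)
  reduce: (111/305)
  reciprocity: (111/305) -> +(305/111)
  reduce: (83/111)
  reciprocity: (83/111) -> -(111/83)
  reduce: (28/83)
  pull out 2: (2/83) = -1  (since 83 mod 8 = 3)
  pull out 2: (2/83) = -1  (since 83 mod 8 = 3)
  reciprocity: (7/83) -> -(83/7)
  reduce: (6/7)
  pull out 2: (2/7) = +1  (since 7 mod 8 = 7)
  reciprocity: (3/7) -> -(7/3)
  reduce: (1/3)
  (1/3) = 1
Product of signs = -1

-1


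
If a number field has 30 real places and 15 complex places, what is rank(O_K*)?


By Dirichlet's unit theorem:
rank = r1 + r2 - 1
= 30 + 15 - 1
= 44

44


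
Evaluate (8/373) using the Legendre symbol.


p = 373 is prime, so compute (8/373) with the reciprocity algorithm (Jacobi-symbol steps: pull out 2s via (2/n), flip via reciprocity, reduce):
  pull out 2: (2/373) = -1  (since 373 mod 8 = 5)
  pull out 2: (2/373) = -1  (since 373 mod 8 = 5)
  pull out 2: (2/373) = -1  (since 373 mod 8 = 5)
  (1/373) = 1
Product of signs = -1
(8/373) = -1

-1


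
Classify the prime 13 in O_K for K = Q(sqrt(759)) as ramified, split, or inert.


K = Q(sqrt(759)). Since d mod 4 = 3, disc(K) = 3036.
Check p | disc: 3036 mod 13 = 7.
p does not divide disc. Compute Legendre symbol (d/p):
5^((13-1)/2) mod 13 = -1
(d/p) = -1, so p is inert: (p) stays prime with e=1, f=2, g=1.
Therefore p is inert.

inert


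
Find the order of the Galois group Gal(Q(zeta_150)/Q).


|Gal(Q(zeta_150)/Q)| = phi(150)
= 40

40


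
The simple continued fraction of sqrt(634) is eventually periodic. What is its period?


Run the CF algorithm for sqrt(634).
a_0 = floor(sqrt(634)) = 25; set m_0=0, q_0=1.
Recurrence: m' = q*a - m,  q' = (d - m'^2)/q,  a' = floor((a_0 + m')/q').
  step 1: m=25, q=9, a=5
  step 2: m=20, q=26, a=1
  step 3: m=6, q=23, a=1
  step 4: m=17, q=15, a=2
  step 5: m=13, q=31, a=1
  step 6: m=18, q=10, a=4
  step 7: m=22, q=15, a=3
  step 8: m=23, q=7, a=6
  step 9: m=19, q=39, a=1
  step 10: m=20, q=6, a=7
  step 11: m=22, q=25, a=1
  step 12: m=3, q=25, a=1
  step 13: m=22, q=6, a=7
  step 14: m=20, q=39, a=1
  step 15: m=19, q=7, a=6
  step 16: m=23, q=15, a=3
  step 17: m=22, q=10, a=4
  step 18: m=18, q=31, a=1
  step 19: m=13, q=15, a=2
  step 20: m=17, q=23, a=1
  step 21: m=6, q=26, a=1
  step 22: m=20, q=9, a=5
  step 23: m=25, q=1, a=50
a_23 = 2*a_0 = 50, so the period closes here.
sqrt(634) = [25; 5, 1, 1, 2, 1, 4, 3, 6, 1, 7, 1, 1, 7, 1, 6, 3, 4, 1, 2, 1, 1, 5, 50]
Period length = 23

23


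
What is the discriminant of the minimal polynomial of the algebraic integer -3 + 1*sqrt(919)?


The element -3 + 1*sqrt(919) has minimal polynomial:
x^2 + 6*x - 910
Discriminant = (6)^2 - 4*(-910)
= 36 + 3640
= 3676

3676


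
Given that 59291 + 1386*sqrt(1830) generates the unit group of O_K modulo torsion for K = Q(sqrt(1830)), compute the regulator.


epsilon = 59291 + 1386*sqrt(1830)
= 118582.0000
R = ln(118582.0000)
= 11.6834

11.6834


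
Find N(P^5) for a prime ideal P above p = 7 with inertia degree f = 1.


N(P^a) = p^(a*f)
= 7^(5*1)
= 7^5
= 16807

16807


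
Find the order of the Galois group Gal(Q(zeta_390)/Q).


|Gal(Q(zeta_390)/Q)| = phi(390)
= 96

96


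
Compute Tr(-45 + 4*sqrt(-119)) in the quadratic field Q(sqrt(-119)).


Tr(a + b*sqrt(d)) = (a + b*sqrt(d)) + (a - b*sqrt(d)) = 2a
= 2 * (-45)
= -90

-90


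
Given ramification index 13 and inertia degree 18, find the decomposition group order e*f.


|D_P| = e * f
= 13 * 18
= 234

234


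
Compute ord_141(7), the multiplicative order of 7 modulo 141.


We want ord_141(7), the smallest k >= 1 with 7^k = 1 mod 141.
n = 141 = 3 * 47, phi(141) = 92; the order divides phi(n).
Divisors of 92: 1, 2, 4, 23, 46, 92
Repeated squaring mod 141: 7^1 = 7, 7^2 = 49, 7^4 = 4, 7^8 = 16, 7^16 = 115, 7^32 = 112, 7^64 = 136
Test divisors in increasing order:
  k=1: 7^1 = 7 mod 141
  k=2: 7^2 = 49 mod 141
  k=4: 7^4 = 4 mod 141
  k=23: 7^23 = 115 * 4 * 49 * 7 = 1 mod 141  <- first divisor giving 1
Order = 23

23


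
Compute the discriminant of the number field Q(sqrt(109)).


For K = Q(sqrt(d)) with d squarefree: disc(K) = d if d = 1 mod 4, and disc(K) = 4d if d = 2 or 3 mod 4.
Here d = 109, and d mod 4 = 1.
d = 1 mod 4 (O_K = Z[(1+sqrt(d))/2]), so disc(K) = d = 109

109


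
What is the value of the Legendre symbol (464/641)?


p = 641 is prime, so compute (464/641) with the reciprocity algorithm (Jacobi-symbol steps: pull out 2s via (2/n), flip via reciprocity, reduce):
  pull out 2: (2/641) = +1  (since 641 mod 8 = 1)
  pull out 2: (2/641) = +1  (since 641 mod 8 = 1)
  pull out 2: (2/641) = +1  (since 641 mod 8 = 1)
  pull out 2: (2/641) = +1  (since 641 mod 8 = 1)
  reciprocity: (29/641) -> +(641/29)
  reduce: (3/29)
  reciprocity: (3/29) -> +(29/3)
  reduce: (2/3)
  pull out 2: (2/3) = -1  (since 3 mod 8 = 3)
  (1/3) = 1
Product of signs = -1
(464/641) = -1

-1


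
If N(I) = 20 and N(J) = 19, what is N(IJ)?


N(IJ) = N(I) * N(J)
= 20 * 19
= 380

380


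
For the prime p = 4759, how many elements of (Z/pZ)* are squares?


For prime p, the number of non-zero quadratic residues is (p-1)/2.
= (4759-1)/2
= 2379

2379


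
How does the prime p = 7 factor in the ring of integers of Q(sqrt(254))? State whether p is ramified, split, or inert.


K = Q(sqrt(254)). Since d mod 4 = 2, disc(K) = 1016.
Check p | disc: 1016 mod 7 = 1.
p does not divide disc. Compute Legendre symbol (d/p):
2^((7-1)/2) mod 7 = 1
(d/p) = 1, so p splits: (p) = P*P' with e=1, f=1, g=2.
Therefore p is split.

split


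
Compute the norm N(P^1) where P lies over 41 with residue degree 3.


N(P^a) = p^(a*f)
= 41^(1*3)
= 41^3
= 68921

68921


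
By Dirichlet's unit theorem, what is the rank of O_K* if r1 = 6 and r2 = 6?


By Dirichlet's unit theorem:
rank = r1 + r2 - 1
= 6 + 6 - 1
= 11

11


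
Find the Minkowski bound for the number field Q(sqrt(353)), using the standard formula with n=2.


d = 353, d mod 4 = 1, so disc(K) = d = 353; |disc(K)| = 353
Real quadratic field, so n = 2, s = r2 = 0, r1 = 2
M = (n!/n^n) * (4/pi)^s * sqrt(|disc(K)|) = (2!/2^2) * (4/pi)^0 * sqrt(353)
= 0.5 * 1.000000 * 18.788294
= 9.3941

9.3941


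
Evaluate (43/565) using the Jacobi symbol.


Compute (43/565) via quadratic reciprocity:
  reciprocity: (43/565) -> +(565/43)
  reduce: (6/43)
  pull out 2: (2/43) = -1  (since 43 mod 8 = 3)
  reciprocity: (3/43) -> -(43/3)
  reduce: (1/3)
  (1/3) = 1
Product of signs = 1

1


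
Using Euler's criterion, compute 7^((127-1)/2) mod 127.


p = 127 is prime and the exponent is (p-1)/2 = 63, so by Euler's criterion 7^63 = (7/127) = +1 or -1 mod 127.
Compute by square-and-multiply:
  63 = 32 + 16 + 8 + 4 + 2 + 1 (binary 111111)
  Repeated squaring mod 127: 7^1 = 7, 7^2 = 49, 7^4 = 115, 7^8 = 17, 7^16 = 35, 7^32 = 82
  7^63 = 7^32 * 7^16 * 7^8 * 7^4 * 7^2 * 7^1 = 82 * 35 * 17 * 115 * 49 * 7 mod 127
    82 * 35 = 2870 = 76 mod 127
    76 * 17 = 1292 = 22 mod 127
    22 * 115 = 2530 = 117 mod 127
    117 * 49 = 5733 = 18 mod 127
    18 * 7 = 126 = 126 mod 127
  7^63 = 126 mod 127
Result 126 = p - 1 = -1 mod 127: 7 is a quadratic non-residue mod 127. As a residue in [0, p-1] the value is 126.
7^63 mod 127 = 126

126


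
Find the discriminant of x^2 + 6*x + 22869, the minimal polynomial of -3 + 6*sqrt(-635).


The element -3 + 6*sqrt(-635) has minimal polynomial:
x^2 + 6*x + 22869
Discriminant = (6)^2 - 4*(22869)
= 36 - 91476
= -91440

-91440


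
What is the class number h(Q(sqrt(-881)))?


K = Q(sqrt(-881)). d mod 4 = 3, so D = disc(K) = 4d = -3524
h(K) equals the number of primitive reduced positive-definite forms (a, b, c) = a*x^2 + b*x*y + c*y^2 with b^2 - 4ac = D,
where reduced means |b| <= a <= c, with b >= 0 whenever |b| = a or a = c, and primitive means gcd(a, b, c) = 1.
Reduced forces 3a^2 <= |D| = 3524, so 1 <= a <= 34; b must have the parity of D, and c = (b^2 - D)/(4a) must be an integer >= a.
Enumerate a = 1..34, b in [-a, a]:
  a=1: (1, 0, 881)  [1]
  a=2: (2, 2, 441)  [1]
  a=3: (3, -2, 294), (3, 2, 294)  [2]
  a=4: none
  a=5: (5, -4, 177), (5, 4, 177)  [2]
  a=6: (6, -2, 147), (6, 2, 147)  [2]
  a=7: (7, -2, 126), (7, 2, 126)  [2]
  a=8: none
  a=9: (9, -2, 98), (9, 2, 98)  [2]
  a=10: (10, -6, 89), (10, 6, 89)  [2]
  a=11..12: none
  a=13: (13, -8, 69), (13, 8, 69)  [2]
  a=14: (14, -2, 63), (14, 2, 63)  [2]
  a=15: (15, -14, 62), (15, -4, 59), (15, 4, 59), (15, 14, 62)  [4]
  a=16..17: none
  a=18: (18, -2, 49), (18, 2, 49)  [2]
  a=19..20: none
  a=21: (21, -16, 45), (21, -2, 42), (21, 2, 42), (21, 16, 45)  [4]
  a=22: none
  a=23: (23, -8, 39), (23, 8, 39)  [2]
  a=24: none
  a=25: (25, -24, 41), (25, 24, 41)  [2]
  a=26: (26, -18, 37), (26, 18, 37)  [2]
  a=27: (27, -16, 35), (27, 16, 35)  [2]
  a=28..29: none
  a=30: (30, -26, 35), (30, -14, 31), (30, 14, 31), (30, 26, 35)  [4]
  a=31..34: none
Total reduced forms: 1 + 1 + 2 + 2 + 2 + 2 + 2 + 2 + 2 + 2 + 4 + 2 + 4 + 2 + 2 + 2 + 2 + 4 = 40
h = 40

40


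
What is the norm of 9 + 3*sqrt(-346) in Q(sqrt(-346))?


N(a + b*sqrt(d)) = a^2 - d*b^2
= (9)^2 - (-346)*(3)^2
= 81 + 3114
= 3195

3195


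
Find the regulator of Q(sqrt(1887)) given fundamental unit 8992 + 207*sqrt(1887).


epsilon = 8992 + 207*sqrt(1887)
= 17983.9999
R = ln(17983.9999)
= 9.7972

9.7972


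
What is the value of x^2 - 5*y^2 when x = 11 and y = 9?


x^2 - d*y^2
= 11^2 - 5*9^2
= 121 - 405
= -284

-284


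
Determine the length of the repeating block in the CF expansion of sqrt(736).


Run the CF algorithm for sqrt(736).
a_0 = floor(sqrt(736)) = 27; set m_0=0, q_0=1.
Recurrence: m' = q*a - m,  q' = (d - m'^2)/q,  a' = floor((a_0 + m')/q').
  step 1: m=27, q=7, a=7
  step 2: m=22, q=36, a=1
  step 3: m=14, q=15, a=2
  step 4: m=16, q=32, a=1
  step 5: m=16, q=15, a=2
  step 6: m=14, q=36, a=1
  step 7: m=22, q=7, a=7
  step 8: m=27, q=1, a=54
a_8 = 2*a_0 = 54, so the period closes here.
sqrt(736) = [27; 7, 1, 2, 1, 2, 1, 7, 54]
Period length = 8

8


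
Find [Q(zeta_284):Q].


The degree equals Euler's totient phi(284).
284 = 2^2 * 71
phi(284) = 140

140


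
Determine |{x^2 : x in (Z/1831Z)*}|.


For prime p, the number of non-zero quadratic residues is (p-1)/2.
= (1831-1)/2
= 915

915


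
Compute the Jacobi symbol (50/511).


Compute (50/511) via quadratic reciprocity:
  pull out 2: (2/511) = +1  (since 511 mod 8 = 7)
  reciprocity: (25/511) -> +(511/25)
  reduce: (11/25)
  reciprocity: (11/25) -> +(25/11)
  reduce: (3/11)
  reciprocity: (3/11) -> -(11/3)
  reduce: (2/3)
  pull out 2: (2/3) = -1  (since 3 mod 8 = 3)
  (1/3) = 1
Product of signs = 1

1


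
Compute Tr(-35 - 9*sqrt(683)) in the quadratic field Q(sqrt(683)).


Tr(a + b*sqrt(d)) = (a + b*sqrt(d)) + (a - b*sqrt(d)) = 2a
= 2 * (-35)
= -70

-70


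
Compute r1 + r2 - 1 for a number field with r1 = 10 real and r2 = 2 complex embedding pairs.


By Dirichlet's unit theorem:
rank = r1 + r2 - 1
= 10 + 2 - 1
= 11

11


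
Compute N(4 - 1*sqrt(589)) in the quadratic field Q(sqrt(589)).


N(a + b*sqrt(d)) = a^2 - d*b^2
= (4)^2 - (589)*(-1)^2
= 16 - 589
= -573

-573


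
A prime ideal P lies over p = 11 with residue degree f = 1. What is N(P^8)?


N(P^a) = p^(a*f)
= 11^(8*1)
= 11^8
= 214358881

214358881


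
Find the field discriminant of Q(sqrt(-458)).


For K = Q(sqrt(d)) with d squarefree: disc(K) = d if d = 1 mod 4, and disc(K) = 4d if d = 2 or 3 mod 4.
Here d = -458, and d mod 4 = 2.
d = 2 mod 4, not 1 (O_K = Z[sqrt(d)]), so disc(K) = 4d = 4 * (-458) = -1832

-1832


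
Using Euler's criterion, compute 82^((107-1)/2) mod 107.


p = 107 is prime and the exponent is (p-1)/2 = 53, so by Euler's criterion 82^53 = (82/107) = +1 or -1 mod 107.
Compute by square-and-multiply:
  53 = 32 + 16 + 4 + 1 (binary 110101)
  Repeated squaring mod 107: 82^1 = 82, 82^2 = 90, 82^4 = 75, 82^8 = 61, 82^16 = 83, 82^32 = 41
  82^53 = 82^32 * 82^16 * 82^4 * 82^1 = 41 * 83 * 75 * 82 mod 107
    41 * 83 = 3403 = 86 mod 107
    86 * 75 = 6450 = 30 mod 107
    30 * 82 = 2460 = 106 mod 107
  82^53 = 106 mod 107
Result 106 = p - 1 = -1 mod 107: 82 is a quadratic non-residue mod 107. As a residue in [0, p-1] the value is 106.
82^53 mod 107 = 106

106


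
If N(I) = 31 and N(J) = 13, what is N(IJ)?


N(IJ) = N(I) * N(J)
= 31 * 13
= 403

403


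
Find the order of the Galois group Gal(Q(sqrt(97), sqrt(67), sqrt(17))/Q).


The 3 square roots of distinct primes are multiplicatively independent over Q,
so [K:Q] = 2^3 and Gal(K/Q) is isomorphic to (Z/2Z)^3.
|Gal| = 2^3 = 8

8


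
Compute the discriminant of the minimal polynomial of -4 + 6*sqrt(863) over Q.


The element -4 + 6*sqrt(863) has minimal polynomial:
x^2 + 8*x - 31052
Discriminant = (8)^2 - 4*(-31052)
= 64 + 124208
= 124272

124272


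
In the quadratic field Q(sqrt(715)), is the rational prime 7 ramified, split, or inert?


K = Q(sqrt(715)). Since d mod 4 = 3, disc(K) = 2860.
Check p | disc: 2860 mod 7 = 4.
p does not divide disc. Compute Legendre symbol (d/p):
1^((7-1)/2) mod 7 = 1
(d/p) = 1, so p splits: (p) = P*P' with e=1, f=1, g=2.
Therefore p is split.

split


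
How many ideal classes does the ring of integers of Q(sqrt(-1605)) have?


K = Q(sqrt(-1605)). d mod 4 = 3, so D = disc(K) = 4d = -6420
h(K) equals the number of primitive reduced positive-definite forms (a, b, c) = a*x^2 + b*x*y + c*y^2 with b^2 - 4ac = D,
where reduced means |b| <= a <= c, with b >= 0 whenever |b| = a or a = c, and primitive means gcd(a, b, c) = 1.
Reduced forces 3a^2 <= |D| = 6420, so 1 <= a <= 46; b must have the parity of D, and c = (b^2 - D)/(4a) must be an integer >= a.
Enumerate a = 1..46, b in [-a, a]:
  a=1: (1, 0, 1605)  [1]
  a=2: (2, 2, 803)  [1]
  a=3: (3, 0, 535)  [1]
  a=4: none
  a=5: (5, 0, 321)  [1]
  a=6: (6, 6, 269)  [1]
  a=7..9: none
  a=10: (10, 10, 163)  [1]
  a=11: (11, -2, 146), (11, 2, 146)  [2]
  a=12..14: none
  a=15: (15, 0, 107)  [1]
  a=16..21: none
  a=22: (22, -2, 73), (22, 2, 73)  [2]
  a=23..29: none
  a=30: (30, 30, 61)  [1]
  a=31: (31, -20, 55), (31, 20, 55)  [2]
  a=32: none
  a=33: (33, -24, 53), (33, 24, 53)  [2]
  a=34..46: none
Total reduced forms: 1 + 1 + 1 + 1 + 1 + 1 + 2 + 1 + 2 + 1 + 2 + 2 = 16
h = 16

16


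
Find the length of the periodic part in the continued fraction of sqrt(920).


Run the CF algorithm for sqrt(920).
a_0 = floor(sqrt(920)) = 30; set m_0=0, q_0=1.
Recurrence: m' = q*a - m,  q' = (d - m'^2)/q,  a' = floor((a_0 + m')/q').
  step 1: m=30, q=20, a=3
  step 2: m=30, q=1, a=60
a_2 = 2*a_0 = 60, so the period closes here.
sqrt(920) = [30; 3, 60]
Period length = 2

2


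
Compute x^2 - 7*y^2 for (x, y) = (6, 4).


x^2 - d*y^2
= 6^2 - 7*4^2
= 36 - 112
= -76

-76


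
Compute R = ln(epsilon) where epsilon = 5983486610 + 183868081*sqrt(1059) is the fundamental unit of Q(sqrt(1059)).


epsilon = 5983486610 + 183868081*sqrt(1059)
= 1.1967e+10
R = ln(1.1967e+10)
= 23.2054

23.2054


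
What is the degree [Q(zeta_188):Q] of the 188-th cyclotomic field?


The degree equals Euler's totient phi(188).
188 = 2^2 * 47
phi(188) = 92

92


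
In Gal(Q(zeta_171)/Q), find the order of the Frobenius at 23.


The Frobenius at p in Gal(Q(zeta_n)/Q) = (Z/nZ)* is the class of p, so its order is ord_171(23), the smallest k >= 1 with 23^k = 1 mod 171.
n = 171 = 3^2 * 19, phi(171) = 108; the order divides phi(n).
Divisors of 108: 1, 2, 3, 4, 6, 9, 12, 18, 27, 36, 54, 108
Repeated squaring mod 171: 23^1 = 23, 23^2 = 16, 23^4 = 85, 23^8 = 43, 23^16 = 139, 23^32 = 169, 23^64 = 4
Test divisors in increasing order:
  k=1: 23^1 = 23 mod 171
  k=2: 23^2 = 16 mod 171
  k=3: 23^3 = 16 * 23 = 26 mod 171
  k=4: 23^4 = 85 mod 171
  k=6: 23^6 = 85 * 16 = 163 mod 171
  k=9: 23^9 = 43 * 23 = 134 mod 171
  k=12: 23^12 = 43 * 85 = 64 mod 171
  k=18: 23^18 = 139 * 16 = 1 mod 171  <- first divisor giving 1
Order = 18

18


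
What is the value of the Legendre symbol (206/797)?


p = 797 is prime, so compute (206/797) with the reciprocity algorithm (Jacobi-symbol steps: pull out 2s via (2/n), flip via reciprocity, reduce):
  pull out 2: (2/797) = -1  (since 797 mod 8 = 5)
  reciprocity: (103/797) -> +(797/103)
  reduce: (76/103)
  pull out 2: (2/103) = +1  (since 103 mod 8 = 7)
  pull out 2: (2/103) = +1  (since 103 mod 8 = 7)
  reciprocity: (19/103) -> -(103/19)
  reduce: (8/19)
  pull out 2: (2/19) = -1  (since 19 mod 8 = 3)
  pull out 2: (2/19) = -1  (since 19 mod 8 = 3)
  pull out 2: (2/19) = -1  (since 19 mod 8 = 3)
  (1/19) = 1
Product of signs = -1
(206/797) = -1

-1


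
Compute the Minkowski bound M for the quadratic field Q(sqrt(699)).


d = 699, d mod 4 = 3, so disc(K) = 4d = 2796; |disc(K)| = 2796
Real quadratic field, so n = 2, s = r2 = 0, r1 = 2
M = (n!/n^n) * (4/pi)^s * sqrt(|disc(K)|) = (2!/2^2) * (4/pi)^0 * sqrt(2796)
= 0.5 * 1.000000 * 52.877216
= 26.4386

26.4386


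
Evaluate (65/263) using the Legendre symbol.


p = 263 is prime, so compute (65/263) with the reciprocity algorithm (Jacobi-symbol steps: pull out 2s via (2/n), flip via reciprocity, reduce):
  reciprocity: (65/263) -> +(263/65)
  reduce: (3/65)
  reciprocity: (3/65) -> +(65/3)
  reduce: (2/3)
  pull out 2: (2/3) = -1  (since 3 mod 8 = 3)
  (1/3) = 1
Product of signs = -1
(65/263) = -1

-1


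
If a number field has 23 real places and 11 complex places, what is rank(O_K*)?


By Dirichlet's unit theorem:
rank = r1 + r2 - 1
= 23 + 11 - 1
= 33

33


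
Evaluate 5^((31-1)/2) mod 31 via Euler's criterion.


p = 31 is prime and the exponent is (p-1)/2 = 15, so by Euler's criterion 5^15 = (5/31) = +1 or -1 mod 31.
Compute by square-and-multiply:
  15 = 8 + 4 + 2 + 1 (binary 1111)
  Repeated squaring mod 31: 5^1 = 5, 5^2 = 25, 5^4 = 5, 5^8 = 25
  5^15 = 5^8 * 5^4 * 5^2 * 5^1 = 25 * 5 * 25 * 5 mod 31
    25 * 5 = 125 = 1 mod 31
    1 * 25 = 25 = 25 mod 31
    25 * 5 = 125 = 1 mod 31
  5^15 = 1 mod 31
Result 1: 5 is a quadratic residue mod 31.
5^15 mod 31 = 1

1
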